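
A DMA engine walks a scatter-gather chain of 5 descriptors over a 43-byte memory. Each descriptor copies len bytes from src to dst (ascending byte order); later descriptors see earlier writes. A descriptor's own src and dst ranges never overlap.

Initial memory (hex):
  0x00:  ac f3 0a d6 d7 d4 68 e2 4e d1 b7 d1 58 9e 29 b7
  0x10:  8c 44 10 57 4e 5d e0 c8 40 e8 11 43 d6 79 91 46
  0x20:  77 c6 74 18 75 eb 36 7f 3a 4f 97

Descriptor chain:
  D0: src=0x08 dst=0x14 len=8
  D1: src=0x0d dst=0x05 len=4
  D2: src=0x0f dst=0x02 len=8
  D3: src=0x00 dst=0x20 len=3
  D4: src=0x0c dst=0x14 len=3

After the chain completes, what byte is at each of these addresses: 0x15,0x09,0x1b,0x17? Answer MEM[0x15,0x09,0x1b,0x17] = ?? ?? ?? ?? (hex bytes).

  after D0: wrote 8B at 0x14 = 4ed1b7d1589e29b7
  after D1: wrote 4B at 0x05 = 9e29b78c
  after D2: wrote 8B at 0x02 = b78c4410574ed1b7
  after D3: wrote 3B at 0x20 = acf3b7
  after D4: wrote 3B at 0x14 = 589e29
query mem[0x15]=0x9e, mem[0x09]=0xb7, mem[0x1b]=0xb7, mem[0x17]=0xd1

MEM[0x15,0x09,0x1b,0x17] = 9e b7 b7 d1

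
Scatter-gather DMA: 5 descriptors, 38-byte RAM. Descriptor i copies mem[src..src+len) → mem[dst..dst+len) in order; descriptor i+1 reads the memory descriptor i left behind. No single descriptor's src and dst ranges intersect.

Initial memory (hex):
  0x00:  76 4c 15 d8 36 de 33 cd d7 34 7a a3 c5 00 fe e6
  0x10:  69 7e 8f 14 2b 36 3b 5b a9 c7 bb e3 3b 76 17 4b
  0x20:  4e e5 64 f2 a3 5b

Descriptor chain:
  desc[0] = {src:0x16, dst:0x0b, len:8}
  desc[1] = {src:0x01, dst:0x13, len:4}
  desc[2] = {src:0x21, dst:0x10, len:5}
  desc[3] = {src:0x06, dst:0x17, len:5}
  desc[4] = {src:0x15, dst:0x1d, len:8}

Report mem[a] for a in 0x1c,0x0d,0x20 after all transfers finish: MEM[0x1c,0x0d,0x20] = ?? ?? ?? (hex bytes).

MEM[0x1c,0x0d,0x20] = 3b a9 cd

  after D0: wrote 8B at 0x0b = 3b5ba9c7bbe33b76
  after D1: wrote 4B at 0x13 = 4c15d836
  after D2: wrote 5B at 0x10 = e564f2a35b
  after D3: wrote 5B at 0x17 = 33cdd7347a
  after D4: wrote 8B at 0x1d = d83633cdd7347a3b
query mem[0x1c]=0x3b, mem[0x0d]=0xa9, mem[0x20]=0xcd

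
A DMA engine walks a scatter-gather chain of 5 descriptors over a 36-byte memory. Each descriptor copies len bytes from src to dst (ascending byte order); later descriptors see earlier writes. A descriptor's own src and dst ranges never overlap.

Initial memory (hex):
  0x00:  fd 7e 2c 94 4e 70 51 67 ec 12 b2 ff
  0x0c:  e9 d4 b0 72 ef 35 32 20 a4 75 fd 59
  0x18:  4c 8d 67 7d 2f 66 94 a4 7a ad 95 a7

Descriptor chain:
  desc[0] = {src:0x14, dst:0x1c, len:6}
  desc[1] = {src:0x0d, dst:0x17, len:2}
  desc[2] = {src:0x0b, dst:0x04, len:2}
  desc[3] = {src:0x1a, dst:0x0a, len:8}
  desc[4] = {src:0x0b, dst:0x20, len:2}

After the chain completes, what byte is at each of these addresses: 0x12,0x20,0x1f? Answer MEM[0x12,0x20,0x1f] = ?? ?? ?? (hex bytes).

MEM[0x12,0x20,0x1f] = 32 7d 59

  after D0: wrote 6B at 0x1c = a475fd594c8d
  after D1: wrote 2B at 0x17 = d4b0
  after D2: wrote 2B at 0x04 = ffe9
  after D3: wrote 8B at 0x0a = 677da475fd594c8d
  after D4: wrote 2B at 0x20 = 7da4
query mem[0x12]=0x32, mem[0x20]=0x7d, mem[0x1f]=0x59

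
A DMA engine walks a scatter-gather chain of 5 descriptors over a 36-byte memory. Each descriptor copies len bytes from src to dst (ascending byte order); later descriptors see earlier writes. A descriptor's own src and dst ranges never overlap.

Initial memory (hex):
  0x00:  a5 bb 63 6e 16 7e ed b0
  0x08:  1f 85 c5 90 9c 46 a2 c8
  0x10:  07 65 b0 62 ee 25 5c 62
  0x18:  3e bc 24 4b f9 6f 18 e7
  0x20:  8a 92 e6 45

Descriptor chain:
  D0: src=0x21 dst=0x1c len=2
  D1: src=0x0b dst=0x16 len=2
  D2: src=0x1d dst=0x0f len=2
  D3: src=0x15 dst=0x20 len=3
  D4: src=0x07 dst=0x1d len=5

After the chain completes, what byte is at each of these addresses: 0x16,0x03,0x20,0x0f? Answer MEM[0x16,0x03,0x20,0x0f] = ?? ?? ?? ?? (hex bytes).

[0] 0x21->0x1c len=2 : 92 e6
[1] 0x0b->0x16 len=2 : 90 9c
[2] 0x1d->0x0f len=2 : e6 18
[3] 0x15->0x20 len=3 : 25 90 9c
[4] 0x07->0x1d len=5 : b0 1f 85 c5 90
query mem[0x16]=0x90, mem[0x03]=0x6e, mem[0x20]=0xc5, mem[0x0f]=0xe6

MEM[0x16,0x03,0x20,0x0f] = 90 6e c5 e6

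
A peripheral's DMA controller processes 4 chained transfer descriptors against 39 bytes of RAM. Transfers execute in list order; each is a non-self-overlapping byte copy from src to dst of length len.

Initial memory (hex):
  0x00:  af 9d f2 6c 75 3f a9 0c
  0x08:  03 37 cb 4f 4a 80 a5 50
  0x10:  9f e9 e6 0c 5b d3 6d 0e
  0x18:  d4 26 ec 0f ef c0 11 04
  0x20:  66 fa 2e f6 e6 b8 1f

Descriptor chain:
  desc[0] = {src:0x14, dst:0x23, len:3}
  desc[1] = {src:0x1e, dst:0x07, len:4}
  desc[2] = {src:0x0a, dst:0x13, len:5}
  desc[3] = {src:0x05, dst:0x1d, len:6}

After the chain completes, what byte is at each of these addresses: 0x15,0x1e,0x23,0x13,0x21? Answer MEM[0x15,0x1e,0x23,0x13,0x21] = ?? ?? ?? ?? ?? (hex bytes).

MEM[0x15,0x1e,0x23,0x13,0x21] = 4a a9 5b fa 66

D0: mem[0x23..0x25] <- [5b d3 6d]
D1: mem[0x07..0x0a] <- [11 04 66 fa]
D2: mem[0x13..0x17] <- [fa 4f 4a 80 a5]
D3: mem[0x1d..0x22] <- [3f a9 11 04 66 fa]
query mem[0x15]=0x4a, mem[0x1e]=0xa9, mem[0x23]=0x5b, mem[0x13]=0xfa, mem[0x21]=0x66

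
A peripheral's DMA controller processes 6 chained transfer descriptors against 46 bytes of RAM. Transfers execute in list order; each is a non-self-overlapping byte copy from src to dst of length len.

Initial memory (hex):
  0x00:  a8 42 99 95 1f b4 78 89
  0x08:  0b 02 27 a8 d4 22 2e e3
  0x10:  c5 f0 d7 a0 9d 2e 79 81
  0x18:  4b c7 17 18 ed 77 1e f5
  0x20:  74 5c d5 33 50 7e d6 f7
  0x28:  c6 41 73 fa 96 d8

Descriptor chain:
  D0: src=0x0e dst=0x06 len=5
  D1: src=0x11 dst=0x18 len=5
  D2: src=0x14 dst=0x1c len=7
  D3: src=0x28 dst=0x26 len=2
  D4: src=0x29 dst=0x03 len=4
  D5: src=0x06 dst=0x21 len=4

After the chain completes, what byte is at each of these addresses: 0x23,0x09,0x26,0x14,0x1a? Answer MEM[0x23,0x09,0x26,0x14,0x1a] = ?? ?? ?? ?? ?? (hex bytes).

  after D0: wrote 5B at 0x06 = 2ee3c5f0d7
  after D1: wrote 5B at 0x18 = f0d7a09d2e
  after D2: wrote 7B at 0x1c = 9d2e7981f0d7a0
  after D3: wrote 2B at 0x26 = c641
  after D4: wrote 4B at 0x03 = 4173fa96
  after D5: wrote 4B at 0x21 = 96e3c5f0
query mem[0x23]=0xc5, mem[0x09]=0xf0, mem[0x26]=0xc6, mem[0x14]=0x9d, mem[0x1a]=0xa0

MEM[0x23,0x09,0x26,0x14,0x1a] = c5 f0 c6 9d a0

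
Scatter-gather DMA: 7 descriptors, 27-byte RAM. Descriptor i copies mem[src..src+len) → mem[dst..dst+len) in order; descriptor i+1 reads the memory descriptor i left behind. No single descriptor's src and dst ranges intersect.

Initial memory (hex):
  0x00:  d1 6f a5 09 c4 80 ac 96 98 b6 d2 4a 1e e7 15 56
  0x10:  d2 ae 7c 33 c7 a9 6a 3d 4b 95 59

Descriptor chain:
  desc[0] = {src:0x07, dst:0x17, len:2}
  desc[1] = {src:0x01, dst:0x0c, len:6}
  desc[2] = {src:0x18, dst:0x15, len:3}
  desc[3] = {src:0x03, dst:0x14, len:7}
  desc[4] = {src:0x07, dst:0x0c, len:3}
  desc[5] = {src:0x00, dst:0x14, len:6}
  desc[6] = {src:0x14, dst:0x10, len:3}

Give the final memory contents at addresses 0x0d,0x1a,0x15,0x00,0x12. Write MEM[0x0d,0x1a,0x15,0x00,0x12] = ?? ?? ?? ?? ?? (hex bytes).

MEM[0x0d,0x1a,0x15,0x00,0x12] = 98 b6 6f d1 a5

D0: mem[0x17..0x18] <- [96 98]
D1: mem[0x0c..0x11] <- [6f a5 09 c4 80 ac]
D2: mem[0x15..0x17] <- [98 95 59]
D3: mem[0x14..0x1a] <- [09 c4 80 ac 96 98 b6]
D4: mem[0x0c..0x0e] <- [96 98 b6]
D5: mem[0x14..0x19] <- [d1 6f a5 09 c4 80]
D6: mem[0x10..0x12] <- [d1 6f a5]
query mem[0x0d]=0x98, mem[0x1a]=0xb6, mem[0x15]=0x6f, mem[0x00]=0xd1, mem[0x12]=0xa5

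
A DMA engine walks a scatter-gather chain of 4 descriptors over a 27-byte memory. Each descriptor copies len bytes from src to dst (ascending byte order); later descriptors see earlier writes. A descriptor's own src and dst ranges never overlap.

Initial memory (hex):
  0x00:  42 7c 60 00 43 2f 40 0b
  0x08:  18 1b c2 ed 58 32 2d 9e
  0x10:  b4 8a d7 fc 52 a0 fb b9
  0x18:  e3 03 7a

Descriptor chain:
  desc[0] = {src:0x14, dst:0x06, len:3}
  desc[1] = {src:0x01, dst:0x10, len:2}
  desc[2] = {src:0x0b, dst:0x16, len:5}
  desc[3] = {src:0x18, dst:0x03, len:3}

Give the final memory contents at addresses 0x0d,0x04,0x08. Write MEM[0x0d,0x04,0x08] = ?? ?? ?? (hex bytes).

MEM[0x0d,0x04,0x08] = 32 2d fb

[0] 0x14->0x06 len=3 : 52 a0 fb
[1] 0x01->0x10 len=2 : 7c 60
[2] 0x0b->0x16 len=5 : ed 58 32 2d 9e
[3] 0x18->0x03 len=3 : 32 2d 9e
query mem[0x0d]=0x32, mem[0x04]=0x2d, mem[0x08]=0xfb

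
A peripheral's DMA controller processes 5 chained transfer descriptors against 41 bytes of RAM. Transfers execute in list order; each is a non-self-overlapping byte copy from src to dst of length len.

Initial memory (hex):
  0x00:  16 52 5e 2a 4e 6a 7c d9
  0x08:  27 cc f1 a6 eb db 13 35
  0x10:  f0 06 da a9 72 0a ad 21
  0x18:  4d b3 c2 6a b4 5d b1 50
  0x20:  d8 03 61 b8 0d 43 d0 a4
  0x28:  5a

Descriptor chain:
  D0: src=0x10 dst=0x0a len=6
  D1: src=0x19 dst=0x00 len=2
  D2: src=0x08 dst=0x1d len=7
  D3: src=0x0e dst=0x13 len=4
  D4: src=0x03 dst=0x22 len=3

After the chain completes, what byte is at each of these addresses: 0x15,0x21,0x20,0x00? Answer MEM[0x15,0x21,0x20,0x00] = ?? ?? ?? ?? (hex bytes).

MEM[0x15,0x21,0x20,0x00] = f0 da 06 b3

  after D0: wrote 6B at 0x0a = f006daa9720a
  after D1: wrote 2B at 0x00 = b3c2
  after D2: wrote 7B at 0x1d = 27ccf006daa972
  after D3: wrote 4B at 0x13 = 720af006
  after D4: wrote 3B at 0x22 = 2a4e6a
query mem[0x15]=0xf0, mem[0x21]=0xda, mem[0x20]=0x06, mem[0x00]=0xb3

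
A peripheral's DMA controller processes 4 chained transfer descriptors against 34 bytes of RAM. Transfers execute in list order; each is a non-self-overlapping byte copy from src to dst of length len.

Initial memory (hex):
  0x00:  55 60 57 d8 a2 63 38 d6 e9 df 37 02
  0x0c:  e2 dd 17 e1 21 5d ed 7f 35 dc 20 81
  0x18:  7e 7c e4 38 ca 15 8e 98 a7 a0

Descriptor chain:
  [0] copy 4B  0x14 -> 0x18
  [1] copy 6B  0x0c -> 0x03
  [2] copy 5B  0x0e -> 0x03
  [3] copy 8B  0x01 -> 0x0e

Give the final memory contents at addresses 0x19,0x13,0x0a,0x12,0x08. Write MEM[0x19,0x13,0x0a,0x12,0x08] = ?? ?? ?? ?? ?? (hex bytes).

  after D0: wrote 4B at 0x18 = 35dc2081
  after D1: wrote 6B at 0x03 = e2dd17e1215d
  after D2: wrote 5B at 0x03 = 17e1215ded
  after D3: wrote 8B at 0x0e = 605717e1215ded5d
query mem[0x19]=0xdc, mem[0x13]=0x5d, mem[0x0a]=0x37, mem[0x12]=0x21, mem[0x08]=0x5d

MEM[0x19,0x13,0x0a,0x12,0x08] = dc 5d 37 21 5d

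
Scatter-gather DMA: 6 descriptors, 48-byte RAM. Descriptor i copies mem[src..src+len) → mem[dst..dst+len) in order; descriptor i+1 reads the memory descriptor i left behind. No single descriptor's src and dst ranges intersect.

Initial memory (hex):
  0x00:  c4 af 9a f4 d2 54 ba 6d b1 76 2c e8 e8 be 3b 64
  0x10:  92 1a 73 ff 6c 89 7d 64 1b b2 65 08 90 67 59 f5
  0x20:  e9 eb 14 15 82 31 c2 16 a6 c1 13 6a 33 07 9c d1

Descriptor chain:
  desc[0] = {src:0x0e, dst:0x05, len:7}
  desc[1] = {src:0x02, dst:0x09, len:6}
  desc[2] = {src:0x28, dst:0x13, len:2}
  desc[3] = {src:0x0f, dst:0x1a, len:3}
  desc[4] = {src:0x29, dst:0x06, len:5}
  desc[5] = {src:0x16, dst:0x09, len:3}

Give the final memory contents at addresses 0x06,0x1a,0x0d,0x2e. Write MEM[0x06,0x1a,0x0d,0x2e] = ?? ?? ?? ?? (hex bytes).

MEM[0x06,0x1a,0x0d,0x2e] = c1 64 64 9c

  after D0: wrote 7B at 0x05 = 3b64921a73ff6c
  after D1: wrote 6B at 0x09 = 9af4d23b6492
  after D2: wrote 2B at 0x13 = a6c1
  after D3: wrote 3B at 0x1a = 64921a
  after D4: wrote 5B at 0x06 = c1136a3307
  after D5: wrote 3B at 0x09 = 7d641b
query mem[0x06]=0xc1, mem[0x1a]=0x64, mem[0x0d]=0x64, mem[0x2e]=0x9c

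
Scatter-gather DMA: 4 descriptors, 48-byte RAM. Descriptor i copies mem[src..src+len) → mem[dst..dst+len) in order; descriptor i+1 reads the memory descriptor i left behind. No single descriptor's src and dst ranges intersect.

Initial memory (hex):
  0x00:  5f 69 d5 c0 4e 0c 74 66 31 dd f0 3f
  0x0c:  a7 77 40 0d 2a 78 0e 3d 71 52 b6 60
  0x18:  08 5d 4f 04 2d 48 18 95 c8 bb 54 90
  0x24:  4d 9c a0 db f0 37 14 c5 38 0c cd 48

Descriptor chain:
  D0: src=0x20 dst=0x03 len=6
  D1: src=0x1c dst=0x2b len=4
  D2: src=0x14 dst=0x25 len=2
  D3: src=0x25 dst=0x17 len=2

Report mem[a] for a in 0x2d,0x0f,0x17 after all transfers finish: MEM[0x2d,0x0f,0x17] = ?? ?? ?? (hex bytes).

D0: mem[0x03..0x08] <- [c8 bb 54 90 4d 9c]
D1: mem[0x2b..0x2e] <- [2d 48 18 95]
D2: mem[0x25..0x26] <- [71 52]
D3: mem[0x17..0x18] <- [71 52]
query mem[0x2d]=0x18, mem[0x0f]=0x0d, mem[0x17]=0x71

MEM[0x2d,0x0f,0x17] = 18 0d 71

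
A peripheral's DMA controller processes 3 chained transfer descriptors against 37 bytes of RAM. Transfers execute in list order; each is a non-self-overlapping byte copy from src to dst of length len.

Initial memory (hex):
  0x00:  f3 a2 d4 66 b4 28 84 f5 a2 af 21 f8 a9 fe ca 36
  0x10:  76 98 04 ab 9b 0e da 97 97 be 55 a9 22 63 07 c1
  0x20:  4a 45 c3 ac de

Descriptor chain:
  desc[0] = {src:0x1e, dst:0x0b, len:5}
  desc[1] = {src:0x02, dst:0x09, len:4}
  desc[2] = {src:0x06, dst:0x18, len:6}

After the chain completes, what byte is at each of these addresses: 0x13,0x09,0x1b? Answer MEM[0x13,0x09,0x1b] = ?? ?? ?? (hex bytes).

D0: mem[0x0b..0x0f] <- [07 c1 4a 45 c3]
D1: mem[0x09..0x0c] <- [d4 66 b4 28]
D2: mem[0x18..0x1d] <- [84 f5 a2 d4 66 b4]
query mem[0x13]=0xab, mem[0x09]=0xd4, mem[0x1b]=0xd4

MEM[0x13,0x09,0x1b] = ab d4 d4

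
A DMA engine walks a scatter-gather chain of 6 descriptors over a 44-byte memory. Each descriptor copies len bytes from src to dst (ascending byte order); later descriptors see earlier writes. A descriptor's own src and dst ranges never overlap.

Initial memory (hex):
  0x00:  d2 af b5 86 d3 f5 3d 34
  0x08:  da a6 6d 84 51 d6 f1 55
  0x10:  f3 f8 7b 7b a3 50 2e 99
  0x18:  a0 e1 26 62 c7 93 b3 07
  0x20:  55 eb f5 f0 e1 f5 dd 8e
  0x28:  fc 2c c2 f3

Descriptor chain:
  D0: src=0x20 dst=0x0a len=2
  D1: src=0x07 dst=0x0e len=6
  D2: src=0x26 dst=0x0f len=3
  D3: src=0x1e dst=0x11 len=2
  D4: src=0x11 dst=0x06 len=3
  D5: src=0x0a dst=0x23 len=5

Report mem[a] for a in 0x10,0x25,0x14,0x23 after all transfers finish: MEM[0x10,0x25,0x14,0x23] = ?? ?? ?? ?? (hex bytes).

MEM[0x10,0x25,0x14,0x23] = 8e 51 a3 55

  after D0: wrote 2B at 0x0a = 55eb
  after D1: wrote 6B at 0x0e = 34daa655eb51
  after D2: wrote 3B at 0x0f = dd8efc
  after D3: wrote 2B at 0x11 = b307
  after D4: wrote 3B at 0x06 = b30751
  after D5: wrote 5B at 0x23 = 55eb51d634
query mem[0x10]=0x8e, mem[0x25]=0x51, mem[0x14]=0xa3, mem[0x23]=0x55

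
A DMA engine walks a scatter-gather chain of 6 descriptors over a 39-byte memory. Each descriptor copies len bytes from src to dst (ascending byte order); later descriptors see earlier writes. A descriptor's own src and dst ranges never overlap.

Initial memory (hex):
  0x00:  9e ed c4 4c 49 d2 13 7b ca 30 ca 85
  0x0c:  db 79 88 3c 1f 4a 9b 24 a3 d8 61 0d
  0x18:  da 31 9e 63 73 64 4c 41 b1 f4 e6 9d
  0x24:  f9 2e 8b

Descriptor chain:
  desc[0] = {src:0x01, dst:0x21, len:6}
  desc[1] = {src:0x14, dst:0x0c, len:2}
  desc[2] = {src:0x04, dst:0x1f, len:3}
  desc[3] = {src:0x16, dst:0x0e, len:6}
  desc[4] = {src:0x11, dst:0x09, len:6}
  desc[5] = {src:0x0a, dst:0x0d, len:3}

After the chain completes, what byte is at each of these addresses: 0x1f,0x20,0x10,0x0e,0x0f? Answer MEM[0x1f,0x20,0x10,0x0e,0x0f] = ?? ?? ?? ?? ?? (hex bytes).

[0] 0x01->0x21 len=6 : ed c4 4c 49 d2 13
[1] 0x14->0x0c len=2 : a3 d8
[2] 0x04->0x1f len=3 : 49 d2 13
[3] 0x16->0x0e len=6 : 61 0d da 31 9e 63
[4] 0x11->0x09 len=6 : 31 9e 63 a3 d8 61
[5] 0x0a->0x0d len=3 : 9e 63 a3
query mem[0x1f]=0x49, mem[0x20]=0xd2, mem[0x10]=0xda, mem[0x0e]=0x63, mem[0x0f]=0xa3

MEM[0x1f,0x20,0x10,0x0e,0x0f] = 49 d2 da 63 a3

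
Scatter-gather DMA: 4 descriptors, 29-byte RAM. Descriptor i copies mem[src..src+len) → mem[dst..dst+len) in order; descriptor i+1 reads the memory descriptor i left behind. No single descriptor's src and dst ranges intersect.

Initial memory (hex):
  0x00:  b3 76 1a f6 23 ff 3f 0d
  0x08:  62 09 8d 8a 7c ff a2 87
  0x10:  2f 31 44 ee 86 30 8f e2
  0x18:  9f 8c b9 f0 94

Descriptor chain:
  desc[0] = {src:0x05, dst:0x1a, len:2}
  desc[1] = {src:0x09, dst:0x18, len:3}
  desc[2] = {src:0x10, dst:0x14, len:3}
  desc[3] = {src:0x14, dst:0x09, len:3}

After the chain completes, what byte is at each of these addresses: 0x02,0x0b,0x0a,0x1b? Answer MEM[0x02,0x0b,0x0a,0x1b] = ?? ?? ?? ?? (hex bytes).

MEM[0x02,0x0b,0x0a,0x1b] = 1a 44 31 3f

#0 dst[0x1a+2] := {0xff,0x3f}
#1 dst[0x18+3] := {0x09,0x8d,0x8a}
#2 dst[0x14+3] := {0x2f,0x31,0x44}
#3 dst[0x09+3] := {0x2f,0x31,0x44}
query mem[0x02]=0x1a, mem[0x0b]=0x44, mem[0x0a]=0x31, mem[0x1b]=0x3f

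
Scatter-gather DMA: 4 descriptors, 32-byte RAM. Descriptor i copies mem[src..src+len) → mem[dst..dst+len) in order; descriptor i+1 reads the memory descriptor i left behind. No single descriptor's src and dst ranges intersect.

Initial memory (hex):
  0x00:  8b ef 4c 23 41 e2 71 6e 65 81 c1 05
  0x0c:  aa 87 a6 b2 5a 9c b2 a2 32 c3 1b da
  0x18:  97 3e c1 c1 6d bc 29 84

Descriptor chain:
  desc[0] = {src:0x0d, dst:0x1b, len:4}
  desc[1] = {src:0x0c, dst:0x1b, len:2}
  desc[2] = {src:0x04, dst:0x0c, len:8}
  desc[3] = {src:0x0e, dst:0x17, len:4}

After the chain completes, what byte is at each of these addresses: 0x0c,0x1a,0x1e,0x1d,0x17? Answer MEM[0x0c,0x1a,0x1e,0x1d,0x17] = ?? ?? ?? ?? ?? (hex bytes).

MEM[0x0c,0x1a,0x1e,0x1d,0x17] = 41 81 5a b2 71

[0] 0x0d->0x1b len=4 : 87 a6 b2 5a
[1] 0x0c->0x1b len=2 : aa 87
[2] 0x04->0x0c len=8 : 41 e2 71 6e 65 81 c1 05
[3] 0x0e->0x17 len=4 : 71 6e 65 81
query mem[0x0c]=0x41, mem[0x1a]=0x81, mem[0x1e]=0x5a, mem[0x1d]=0xb2, mem[0x17]=0x71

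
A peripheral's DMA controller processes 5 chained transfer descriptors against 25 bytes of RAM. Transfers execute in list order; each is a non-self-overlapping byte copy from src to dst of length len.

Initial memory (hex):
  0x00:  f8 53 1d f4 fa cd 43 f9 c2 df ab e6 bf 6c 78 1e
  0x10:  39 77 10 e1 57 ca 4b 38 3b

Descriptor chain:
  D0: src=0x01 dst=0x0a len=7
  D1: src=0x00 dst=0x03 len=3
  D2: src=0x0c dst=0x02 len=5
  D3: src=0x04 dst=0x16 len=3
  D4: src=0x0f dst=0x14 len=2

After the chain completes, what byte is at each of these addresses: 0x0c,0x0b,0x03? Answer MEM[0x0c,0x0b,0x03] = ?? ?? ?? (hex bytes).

D0: mem[0x0a..0x10] <- [53 1d f4 fa cd 43 f9]
D1: mem[0x03..0x05] <- [f8 53 1d]
D2: mem[0x02..0x06] <- [f4 fa cd 43 f9]
D3: mem[0x16..0x18] <- [cd 43 f9]
D4: mem[0x14..0x15] <- [43 f9]
query mem[0x0c]=0xf4, mem[0x0b]=0x1d, mem[0x03]=0xfa

MEM[0x0c,0x0b,0x03] = f4 1d fa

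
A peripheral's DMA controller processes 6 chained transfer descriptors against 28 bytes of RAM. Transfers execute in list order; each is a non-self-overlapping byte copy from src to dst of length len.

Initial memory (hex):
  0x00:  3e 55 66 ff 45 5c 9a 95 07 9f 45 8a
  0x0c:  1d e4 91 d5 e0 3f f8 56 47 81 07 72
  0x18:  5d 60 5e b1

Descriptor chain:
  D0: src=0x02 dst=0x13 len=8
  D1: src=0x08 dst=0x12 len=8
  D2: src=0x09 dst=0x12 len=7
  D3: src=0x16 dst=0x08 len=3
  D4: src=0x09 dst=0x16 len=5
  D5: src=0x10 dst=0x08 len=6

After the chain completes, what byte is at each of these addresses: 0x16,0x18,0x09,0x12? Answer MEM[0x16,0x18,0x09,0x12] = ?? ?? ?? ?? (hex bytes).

MEM[0x16,0x18,0x09,0x12] = 91 8a 3f 9f

[0] 0x02->0x13 len=8 : 66 ff 45 5c 9a 95 07 9f
[1] 0x08->0x12 len=8 : 07 9f 45 8a 1d e4 91 d5
[2] 0x09->0x12 len=7 : 9f 45 8a 1d e4 91 d5
[3] 0x16->0x08 len=3 : e4 91 d5
[4] 0x09->0x16 len=5 : 91 d5 8a 1d e4
[5] 0x10->0x08 len=6 : e0 3f 9f 45 8a 1d
query mem[0x16]=0x91, mem[0x18]=0x8a, mem[0x09]=0x3f, mem[0x12]=0x9f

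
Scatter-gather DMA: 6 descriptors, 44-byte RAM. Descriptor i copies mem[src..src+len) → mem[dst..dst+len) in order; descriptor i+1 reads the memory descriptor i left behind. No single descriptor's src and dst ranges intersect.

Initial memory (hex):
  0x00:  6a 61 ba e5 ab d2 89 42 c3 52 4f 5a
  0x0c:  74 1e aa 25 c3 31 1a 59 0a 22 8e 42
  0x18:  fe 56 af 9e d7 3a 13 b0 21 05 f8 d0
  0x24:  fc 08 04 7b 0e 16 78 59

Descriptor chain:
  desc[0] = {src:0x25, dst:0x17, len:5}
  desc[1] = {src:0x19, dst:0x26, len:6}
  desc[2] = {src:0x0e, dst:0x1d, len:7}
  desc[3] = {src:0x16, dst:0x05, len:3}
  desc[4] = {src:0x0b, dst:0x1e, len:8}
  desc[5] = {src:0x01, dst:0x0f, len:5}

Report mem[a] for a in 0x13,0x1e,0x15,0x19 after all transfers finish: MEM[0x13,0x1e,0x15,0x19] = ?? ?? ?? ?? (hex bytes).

  after D0: wrote 5B at 0x17 = 08047b0e16
  after D1: wrote 6B at 0x26 = 7b0e16d73a13
  after D2: wrote 7B at 0x1d = aa25c3311a590a
  after D3: wrote 3B at 0x05 = 8e0804
  after D4: wrote 8B at 0x1e = 5a741eaa25c3311a
  after D5: wrote 5B at 0x0f = 61bae5ab8e
query mem[0x13]=0x8e, mem[0x1e]=0x5a, mem[0x15]=0x22, mem[0x19]=0x7b

MEM[0x13,0x1e,0x15,0x19] = 8e 5a 22 7b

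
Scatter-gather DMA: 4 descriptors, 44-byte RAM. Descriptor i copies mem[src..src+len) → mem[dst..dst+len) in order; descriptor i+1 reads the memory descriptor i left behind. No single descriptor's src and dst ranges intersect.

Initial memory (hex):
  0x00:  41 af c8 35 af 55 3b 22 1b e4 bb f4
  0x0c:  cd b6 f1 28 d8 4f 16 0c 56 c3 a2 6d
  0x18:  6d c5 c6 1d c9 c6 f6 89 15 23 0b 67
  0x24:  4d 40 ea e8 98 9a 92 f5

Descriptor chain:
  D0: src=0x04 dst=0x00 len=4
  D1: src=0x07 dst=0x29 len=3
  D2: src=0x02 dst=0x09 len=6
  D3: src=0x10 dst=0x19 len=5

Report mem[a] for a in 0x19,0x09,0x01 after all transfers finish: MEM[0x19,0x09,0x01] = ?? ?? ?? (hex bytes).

MEM[0x19,0x09,0x01] = d8 3b 55

#0 dst[0x00+4] := {0xaf,0x55,0x3b,0x22}
#1 dst[0x29+3] := {0x22,0x1b,0xe4}
#2 dst[0x09+6] := {0x3b,0x22,0xaf,0x55,0x3b,0x22}
#3 dst[0x19+5] := {0xd8,0x4f,0x16,0x0c,0x56}
query mem[0x19]=0xd8, mem[0x09]=0x3b, mem[0x01]=0x55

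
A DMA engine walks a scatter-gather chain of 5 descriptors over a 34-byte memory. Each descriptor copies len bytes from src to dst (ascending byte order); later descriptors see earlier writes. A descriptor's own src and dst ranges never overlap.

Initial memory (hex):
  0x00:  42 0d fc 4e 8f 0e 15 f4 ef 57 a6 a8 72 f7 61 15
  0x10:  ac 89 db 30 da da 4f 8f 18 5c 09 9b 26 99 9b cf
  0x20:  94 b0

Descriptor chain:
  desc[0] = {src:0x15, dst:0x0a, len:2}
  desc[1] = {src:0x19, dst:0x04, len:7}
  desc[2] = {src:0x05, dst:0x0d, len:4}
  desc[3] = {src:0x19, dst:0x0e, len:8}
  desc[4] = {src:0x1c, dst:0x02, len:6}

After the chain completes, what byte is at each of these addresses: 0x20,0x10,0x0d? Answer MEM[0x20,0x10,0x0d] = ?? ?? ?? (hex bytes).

MEM[0x20,0x10,0x0d] = 94 9b 09

[0] 0x15->0x0a len=2 : da 4f
[1] 0x19->0x04 len=7 : 5c 09 9b 26 99 9b cf
[2] 0x05->0x0d len=4 : 09 9b 26 99
[3] 0x19->0x0e len=8 : 5c 09 9b 26 99 9b cf 94
[4] 0x1c->0x02 len=6 : 26 99 9b cf 94 b0
query mem[0x20]=0x94, mem[0x10]=0x9b, mem[0x0d]=0x09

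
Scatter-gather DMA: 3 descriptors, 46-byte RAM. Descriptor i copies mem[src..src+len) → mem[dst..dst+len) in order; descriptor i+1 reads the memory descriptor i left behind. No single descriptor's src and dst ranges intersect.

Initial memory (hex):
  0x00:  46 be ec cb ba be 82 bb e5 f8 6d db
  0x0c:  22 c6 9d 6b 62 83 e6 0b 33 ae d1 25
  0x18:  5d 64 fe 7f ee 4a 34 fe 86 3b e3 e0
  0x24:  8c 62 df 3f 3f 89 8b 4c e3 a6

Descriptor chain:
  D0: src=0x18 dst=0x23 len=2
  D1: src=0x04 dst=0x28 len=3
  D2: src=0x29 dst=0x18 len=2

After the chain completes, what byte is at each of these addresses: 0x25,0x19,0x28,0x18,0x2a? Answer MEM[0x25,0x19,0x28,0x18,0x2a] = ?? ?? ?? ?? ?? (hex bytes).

D0: mem[0x23..0x24] <- [5d 64]
D1: mem[0x28..0x2a] <- [ba be 82]
D2: mem[0x18..0x19] <- [be 82]
query mem[0x25]=0x62, mem[0x19]=0x82, mem[0x28]=0xba, mem[0x18]=0xbe, mem[0x2a]=0x82

MEM[0x25,0x19,0x28,0x18,0x2a] = 62 82 ba be 82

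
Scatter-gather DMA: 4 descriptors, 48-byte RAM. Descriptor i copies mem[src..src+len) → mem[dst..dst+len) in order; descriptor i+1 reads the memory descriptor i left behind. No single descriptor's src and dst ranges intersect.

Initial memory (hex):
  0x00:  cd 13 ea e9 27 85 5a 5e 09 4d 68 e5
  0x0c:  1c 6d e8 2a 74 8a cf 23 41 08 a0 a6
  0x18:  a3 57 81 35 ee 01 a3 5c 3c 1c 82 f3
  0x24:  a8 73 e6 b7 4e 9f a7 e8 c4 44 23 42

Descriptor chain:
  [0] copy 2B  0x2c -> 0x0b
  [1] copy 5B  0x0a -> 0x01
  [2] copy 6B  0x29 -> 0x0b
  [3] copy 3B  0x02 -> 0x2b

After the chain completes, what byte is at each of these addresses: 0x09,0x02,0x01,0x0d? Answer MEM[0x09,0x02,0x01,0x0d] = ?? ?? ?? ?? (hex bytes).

#0 dst[0x0b+2] := {0xc4,0x44}
#1 dst[0x01+5] := {0x68,0xc4,0x44,0x6d,0xe8}
#2 dst[0x0b+6] := {0x9f,0xa7,0xe8,0xc4,0x44,0x23}
#3 dst[0x2b+3] := {0xc4,0x44,0x6d}
query mem[0x09]=0x4d, mem[0x02]=0xc4, mem[0x01]=0x68, mem[0x0d]=0xe8

MEM[0x09,0x02,0x01,0x0d] = 4d c4 68 e8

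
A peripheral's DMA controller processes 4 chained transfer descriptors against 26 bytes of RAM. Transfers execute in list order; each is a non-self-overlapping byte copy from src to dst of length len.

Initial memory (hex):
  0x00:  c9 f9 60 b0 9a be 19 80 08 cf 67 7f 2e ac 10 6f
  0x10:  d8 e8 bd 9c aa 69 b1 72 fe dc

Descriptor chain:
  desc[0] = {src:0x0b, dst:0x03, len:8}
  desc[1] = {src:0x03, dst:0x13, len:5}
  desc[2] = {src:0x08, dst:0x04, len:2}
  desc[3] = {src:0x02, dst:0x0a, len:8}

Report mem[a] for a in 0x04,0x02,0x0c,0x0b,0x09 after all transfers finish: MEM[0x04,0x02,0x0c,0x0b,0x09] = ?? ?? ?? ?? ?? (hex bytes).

D0: mem[0x03..0x0a] <- [7f 2e ac 10 6f d8 e8 bd]
D1: mem[0x13..0x17] <- [7f 2e ac 10 6f]
D2: mem[0x04..0x05] <- [d8 e8]
D3: mem[0x0a..0x11] <- [60 7f d8 e8 10 6f d8 e8]
query mem[0x04]=0xd8, mem[0x02]=0x60, mem[0x0c]=0xd8, mem[0x0b]=0x7f, mem[0x09]=0xe8

MEM[0x04,0x02,0x0c,0x0b,0x09] = d8 60 d8 7f e8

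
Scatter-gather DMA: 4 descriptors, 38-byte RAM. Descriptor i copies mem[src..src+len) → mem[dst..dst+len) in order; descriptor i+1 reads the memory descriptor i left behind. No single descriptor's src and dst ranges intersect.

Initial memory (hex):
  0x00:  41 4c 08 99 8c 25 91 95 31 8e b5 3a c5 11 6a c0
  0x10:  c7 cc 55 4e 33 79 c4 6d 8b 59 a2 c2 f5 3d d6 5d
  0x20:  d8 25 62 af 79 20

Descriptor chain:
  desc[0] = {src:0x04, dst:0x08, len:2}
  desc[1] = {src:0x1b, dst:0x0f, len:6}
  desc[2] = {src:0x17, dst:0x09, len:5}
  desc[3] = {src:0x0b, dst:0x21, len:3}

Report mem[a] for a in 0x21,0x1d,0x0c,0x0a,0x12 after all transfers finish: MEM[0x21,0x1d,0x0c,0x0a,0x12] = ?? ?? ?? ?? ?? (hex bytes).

[0] 0x04->0x08 len=2 : 8c 25
[1] 0x1b->0x0f len=6 : c2 f5 3d d6 5d d8
[2] 0x17->0x09 len=5 : 6d 8b 59 a2 c2
[3] 0x0b->0x21 len=3 : 59 a2 c2
query mem[0x21]=0x59, mem[0x1d]=0x3d, mem[0x0c]=0xa2, mem[0x0a]=0x8b, mem[0x12]=0xd6

MEM[0x21,0x1d,0x0c,0x0a,0x12] = 59 3d a2 8b d6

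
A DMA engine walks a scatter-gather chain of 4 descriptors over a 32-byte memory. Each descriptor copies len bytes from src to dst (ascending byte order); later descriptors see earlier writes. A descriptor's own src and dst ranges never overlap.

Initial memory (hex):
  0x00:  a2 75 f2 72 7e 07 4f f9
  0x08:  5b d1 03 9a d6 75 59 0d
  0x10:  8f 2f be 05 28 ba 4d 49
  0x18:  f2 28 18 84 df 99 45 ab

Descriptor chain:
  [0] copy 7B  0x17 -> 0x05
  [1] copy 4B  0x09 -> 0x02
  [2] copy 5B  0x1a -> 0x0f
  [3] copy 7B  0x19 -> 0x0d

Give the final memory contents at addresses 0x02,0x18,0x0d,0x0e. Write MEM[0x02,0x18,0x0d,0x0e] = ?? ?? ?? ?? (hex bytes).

MEM[0x02,0x18,0x0d,0x0e] = 84 f2 28 18

[0] 0x17->0x05 len=7 : 49 f2 28 18 84 df 99
[1] 0x09->0x02 len=4 : 84 df 99 d6
[2] 0x1a->0x0f len=5 : 18 84 df 99 45
[3] 0x19->0x0d len=7 : 28 18 84 df 99 45 ab
query mem[0x02]=0x84, mem[0x18]=0xf2, mem[0x0d]=0x28, mem[0x0e]=0x18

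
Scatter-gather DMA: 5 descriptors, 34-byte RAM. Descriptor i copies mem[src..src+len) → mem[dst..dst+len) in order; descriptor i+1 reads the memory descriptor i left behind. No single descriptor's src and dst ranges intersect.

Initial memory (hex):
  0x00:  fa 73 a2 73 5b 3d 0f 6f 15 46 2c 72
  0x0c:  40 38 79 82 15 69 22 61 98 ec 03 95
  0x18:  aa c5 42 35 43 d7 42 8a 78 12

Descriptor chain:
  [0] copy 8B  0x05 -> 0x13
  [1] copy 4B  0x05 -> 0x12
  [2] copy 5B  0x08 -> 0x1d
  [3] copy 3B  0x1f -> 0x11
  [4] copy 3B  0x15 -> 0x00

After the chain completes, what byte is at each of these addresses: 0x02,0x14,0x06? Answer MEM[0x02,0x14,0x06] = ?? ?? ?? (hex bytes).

[0] 0x05->0x13 len=8 : 3d 0f 6f 15 46 2c 72 40
[1] 0x05->0x12 len=4 : 3d 0f 6f 15
[2] 0x08->0x1d len=5 : 15 46 2c 72 40
[3] 0x1f->0x11 len=3 : 2c 72 40
[4] 0x15->0x00 len=3 : 15 15 46
query mem[0x02]=0x46, mem[0x14]=0x6f, mem[0x06]=0x0f

MEM[0x02,0x14,0x06] = 46 6f 0f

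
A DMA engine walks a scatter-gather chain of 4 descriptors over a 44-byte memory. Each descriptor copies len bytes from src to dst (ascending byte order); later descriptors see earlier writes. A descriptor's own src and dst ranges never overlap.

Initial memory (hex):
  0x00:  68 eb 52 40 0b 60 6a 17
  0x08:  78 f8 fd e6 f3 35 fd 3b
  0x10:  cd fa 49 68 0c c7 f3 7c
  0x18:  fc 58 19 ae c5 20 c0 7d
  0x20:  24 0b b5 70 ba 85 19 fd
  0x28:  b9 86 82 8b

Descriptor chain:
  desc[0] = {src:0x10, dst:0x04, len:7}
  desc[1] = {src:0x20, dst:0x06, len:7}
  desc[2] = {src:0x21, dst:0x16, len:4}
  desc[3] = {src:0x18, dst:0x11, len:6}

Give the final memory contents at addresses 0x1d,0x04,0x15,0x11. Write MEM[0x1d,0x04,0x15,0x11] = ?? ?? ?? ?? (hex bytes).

#0 dst[0x04+7] := {0xcd,0xfa,0x49,0x68,0x0c,0xc7,0xf3}
#1 dst[0x06+7] := {0x24,0x0b,0xb5,0x70,0xba,0x85,0x19}
#2 dst[0x16+4] := {0x0b,0xb5,0x70,0xba}
#3 dst[0x11+6] := {0x70,0xba,0x19,0xae,0xc5,0x20}
query mem[0x1d]=0x20, mem[0x04]=0xcd, mem[0x15]=0xc5, mem[0x11]=0x70

MEM[0x1d,0x04,0x15,0x11] = 20 cd c5 70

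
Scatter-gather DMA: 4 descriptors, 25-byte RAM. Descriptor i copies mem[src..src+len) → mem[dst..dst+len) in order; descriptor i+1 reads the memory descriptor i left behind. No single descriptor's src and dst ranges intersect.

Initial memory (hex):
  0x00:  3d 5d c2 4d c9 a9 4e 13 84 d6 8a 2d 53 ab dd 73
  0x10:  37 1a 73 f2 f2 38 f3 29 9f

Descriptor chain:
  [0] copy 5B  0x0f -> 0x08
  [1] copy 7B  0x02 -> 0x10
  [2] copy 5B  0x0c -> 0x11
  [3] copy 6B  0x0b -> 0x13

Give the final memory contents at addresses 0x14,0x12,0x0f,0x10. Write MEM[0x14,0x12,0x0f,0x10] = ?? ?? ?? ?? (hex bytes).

[0] 0x0f->0x08 len=5 : 73 37 1a 73 f2
[1] 0x02->0x10 len=7 : c2 4d c9 a9 4e 13 73
[2] 0x0c->0x11 len=5 : f2 ab dd 73 c2
[3] 0x0b->0x13 len=6 : 73 f2 ab dd 73 c2
query mem[0x14]=0xf2, mem[0x12]=0xab, mem[0x0f]=0x73, mem[0x10]=0xc2

MEM[0x14,0x12,0x0f,0x10] = f2 ab 73 c2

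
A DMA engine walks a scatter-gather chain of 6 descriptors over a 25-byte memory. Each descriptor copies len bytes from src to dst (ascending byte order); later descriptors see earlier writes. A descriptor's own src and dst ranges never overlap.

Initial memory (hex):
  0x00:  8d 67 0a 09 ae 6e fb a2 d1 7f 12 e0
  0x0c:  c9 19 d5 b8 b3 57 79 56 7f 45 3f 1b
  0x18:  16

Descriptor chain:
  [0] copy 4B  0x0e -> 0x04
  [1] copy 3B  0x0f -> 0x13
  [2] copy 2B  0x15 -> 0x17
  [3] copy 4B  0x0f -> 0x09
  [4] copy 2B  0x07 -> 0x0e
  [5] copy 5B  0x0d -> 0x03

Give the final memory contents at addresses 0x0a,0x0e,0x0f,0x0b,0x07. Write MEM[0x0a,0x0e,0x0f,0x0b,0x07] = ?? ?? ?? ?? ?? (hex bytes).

MEM[0x0a,0x0e,0x0f,0x0b,0x07] = b3 57 d1 57 57

[0] 0x0e->0x04 len=4 : d5 b8 b3 57
[1] 0x0f->0x13 len=3 : b8 b3 57
[2] 0x15->0x17 len=2 : 57 3f
[3] 0x0f->0x09 len=4 : b8 b3 57 79
[4] 0x07->0x0e len=2 : 57 d1
[5] 0x0d->0x03 len=5 : 19 57 d1 b3 57
query mem[0x0a]=0xb3, mem[0x0e]=0x57, mem[0x0f]=0xd1, mem[0x0b]=0x57, mem[0x07]=0x57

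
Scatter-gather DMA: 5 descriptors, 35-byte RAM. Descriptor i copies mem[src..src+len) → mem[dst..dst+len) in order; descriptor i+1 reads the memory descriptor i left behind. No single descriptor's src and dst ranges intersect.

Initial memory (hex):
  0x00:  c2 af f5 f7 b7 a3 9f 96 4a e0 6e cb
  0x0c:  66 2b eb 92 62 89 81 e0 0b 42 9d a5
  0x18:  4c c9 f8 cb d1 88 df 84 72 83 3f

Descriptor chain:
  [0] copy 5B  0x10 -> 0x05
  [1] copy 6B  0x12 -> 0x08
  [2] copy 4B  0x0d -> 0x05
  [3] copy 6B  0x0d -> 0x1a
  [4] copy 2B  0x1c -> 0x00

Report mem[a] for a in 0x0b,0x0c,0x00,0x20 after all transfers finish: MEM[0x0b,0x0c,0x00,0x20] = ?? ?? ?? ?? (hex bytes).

[0] 0x10->0x05 len=5 : 62 89 81 e0 0b
[1] 0x12->0x08 len=6 : 81 e0 0b 42 9d a5
[2] 0x0d->0x05 len=4 : a5 eb 92 62
[3] 0x0d->0x1a len=6 : a5 eb 92 62 89 81
[4] 0x1c->0x00 len=2 : 92 62
query mem[0x0b]=0x42, mem[0x0c]=0x9d, mem[0x00]=0x92, mem[0x20]=0x72

MEM[0x0b,0x0c,0x00,0x20] = 42 9d 92 72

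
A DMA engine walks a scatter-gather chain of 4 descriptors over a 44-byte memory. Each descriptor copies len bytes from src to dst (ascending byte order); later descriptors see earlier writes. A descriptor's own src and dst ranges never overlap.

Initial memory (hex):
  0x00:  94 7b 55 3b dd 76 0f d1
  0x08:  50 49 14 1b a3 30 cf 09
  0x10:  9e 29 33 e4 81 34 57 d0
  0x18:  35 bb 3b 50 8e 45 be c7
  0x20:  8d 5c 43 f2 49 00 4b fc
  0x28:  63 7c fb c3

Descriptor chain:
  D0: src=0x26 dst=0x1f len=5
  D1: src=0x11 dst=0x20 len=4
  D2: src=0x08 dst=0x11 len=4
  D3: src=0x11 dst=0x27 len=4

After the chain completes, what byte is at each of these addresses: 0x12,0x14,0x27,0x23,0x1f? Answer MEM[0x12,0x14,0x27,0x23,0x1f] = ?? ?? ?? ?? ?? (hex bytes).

MEM[0x12,0x14,0x27,0x23,0x1f] = 49 1b 50 81 4b

D0: mem[0x1f..0x23] <- [4b fc 63 7c fb]
D1: mem[0x20..0x23] <- [29 33 e4 81]
D2: mem[0x11..0x14] <- [50 49 14 1b]
D3: mem[0x27..0x2a] <- [50 49 14 1b]
query mem[0x12]=0x49, mem[0x14]=0x1b, mem[0x27]=0x50, mem[0x23]=0x81, mem[0x1f]=0x4b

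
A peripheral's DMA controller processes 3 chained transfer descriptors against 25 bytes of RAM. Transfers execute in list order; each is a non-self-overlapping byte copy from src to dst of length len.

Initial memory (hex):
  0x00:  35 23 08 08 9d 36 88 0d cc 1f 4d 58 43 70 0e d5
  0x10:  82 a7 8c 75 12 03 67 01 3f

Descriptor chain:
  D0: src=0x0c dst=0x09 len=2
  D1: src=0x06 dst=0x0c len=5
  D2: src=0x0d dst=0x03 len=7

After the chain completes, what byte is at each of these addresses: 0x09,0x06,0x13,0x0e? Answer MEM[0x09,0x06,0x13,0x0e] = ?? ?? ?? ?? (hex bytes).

MEM[0x09,0x06,0x13,0x0e] = 75 70 75 cc

[0] 0x0c->0x09 len=2 : 43 70
[1] 0x06->0x0c len=5 : 88 0d cc 43 70
[2] 0x0d->0x03 len=7 : 0d cc 43 70 a7 8c 75
query mem[0x09]=0x75, mem[0x06]=0x70, mem[0x13]=0x75, mem[0x0e]=0xcc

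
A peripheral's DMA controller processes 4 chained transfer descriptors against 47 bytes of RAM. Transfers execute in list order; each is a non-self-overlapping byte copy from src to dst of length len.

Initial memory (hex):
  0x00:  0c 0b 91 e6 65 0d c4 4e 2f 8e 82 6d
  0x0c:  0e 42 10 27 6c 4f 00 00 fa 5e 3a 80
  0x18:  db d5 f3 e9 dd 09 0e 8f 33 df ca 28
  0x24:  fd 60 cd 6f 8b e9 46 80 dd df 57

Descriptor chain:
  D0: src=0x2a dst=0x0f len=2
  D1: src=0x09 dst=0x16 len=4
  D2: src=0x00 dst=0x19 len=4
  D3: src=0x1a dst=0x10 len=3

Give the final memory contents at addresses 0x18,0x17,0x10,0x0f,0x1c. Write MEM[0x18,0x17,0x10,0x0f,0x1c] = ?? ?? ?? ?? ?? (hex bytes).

  after D0: wrote 2B at 0x0f = 4680
  after D1: wrote 4B at 0x16 = 8e826d0e
  after D2: wrote 4B at 0x19 = 0c0b91e6
  after D3: wrote 3B at 0x10 = 0b91e6
query mem[0x18]=0x6d, mem[0x17]=0x82, mem[0x10]=0x0b, mem[0x0f]=0x46, mem[0x1c]=0xe6

MEM[0x18,0x17,0x10,0x0f,0x1c] = 6d 82 0b 46 e6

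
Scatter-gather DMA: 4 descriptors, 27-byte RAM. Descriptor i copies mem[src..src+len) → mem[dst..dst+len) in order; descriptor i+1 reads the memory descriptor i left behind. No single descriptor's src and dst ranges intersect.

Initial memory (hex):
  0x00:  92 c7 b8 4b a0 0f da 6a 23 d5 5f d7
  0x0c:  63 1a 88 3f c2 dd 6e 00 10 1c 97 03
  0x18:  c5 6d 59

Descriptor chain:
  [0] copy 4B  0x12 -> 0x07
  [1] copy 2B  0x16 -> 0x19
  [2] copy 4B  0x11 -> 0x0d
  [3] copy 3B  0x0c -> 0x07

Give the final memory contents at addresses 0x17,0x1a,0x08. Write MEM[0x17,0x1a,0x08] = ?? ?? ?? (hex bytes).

#0 dst[0x07+4] := {0x6e,0x00,0x10,0x1c}
#1 dst[0x19+2] := {0x97,0x03}
#2 dst[0x0d+4] := {0xdd,0x6e,0x00,0x10}
#3 dst[0x07+3] := {0x63,0xdd,0x6e}
query mem[0x17]=0x03, mem[0x1a]=0x03, mem[0x08]=0xdd

MEM[0x17,0x1a,0x08] = 03 03 dd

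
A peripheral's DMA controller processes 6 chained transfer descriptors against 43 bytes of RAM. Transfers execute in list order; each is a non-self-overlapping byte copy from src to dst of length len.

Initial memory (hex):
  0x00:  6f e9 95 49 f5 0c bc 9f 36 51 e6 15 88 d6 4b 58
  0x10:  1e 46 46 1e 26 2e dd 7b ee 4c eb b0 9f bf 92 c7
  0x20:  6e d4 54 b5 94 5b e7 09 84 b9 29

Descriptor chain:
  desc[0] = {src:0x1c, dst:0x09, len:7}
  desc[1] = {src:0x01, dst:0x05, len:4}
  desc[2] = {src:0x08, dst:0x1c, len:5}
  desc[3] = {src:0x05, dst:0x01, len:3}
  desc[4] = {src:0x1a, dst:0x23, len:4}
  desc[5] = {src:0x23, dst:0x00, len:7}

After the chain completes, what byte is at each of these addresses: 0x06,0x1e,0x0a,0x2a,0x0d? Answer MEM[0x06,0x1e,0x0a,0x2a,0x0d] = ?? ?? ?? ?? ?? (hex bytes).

[0] 0x1c->0x09 len=7 : 9f bf 92 c7 6e d4 54
[1] 0x01->0x05 len=4 : e9 95 49 f5
[2] 0x08->0x1c len=5 : f5 9f bf 92 c7
[3] 0x05->0x01 len=3 : e9 95 49
[4] 0x1a->0x23 len=4 : eb b0 f5 9f
[5] 0x23->0x00 len=7 : eb b0 f5 9f 09 84 b9
query mem[0x06]=0xb9, mem[0x1e]=0xbf, mem[0x0a]=0xbf, mem[0x2a]=0x29, mem[0x0d]=0x6e

MEM[0x06,0x1e,0x0a,0x2a,0x0d] = b9 bf bf 29 6e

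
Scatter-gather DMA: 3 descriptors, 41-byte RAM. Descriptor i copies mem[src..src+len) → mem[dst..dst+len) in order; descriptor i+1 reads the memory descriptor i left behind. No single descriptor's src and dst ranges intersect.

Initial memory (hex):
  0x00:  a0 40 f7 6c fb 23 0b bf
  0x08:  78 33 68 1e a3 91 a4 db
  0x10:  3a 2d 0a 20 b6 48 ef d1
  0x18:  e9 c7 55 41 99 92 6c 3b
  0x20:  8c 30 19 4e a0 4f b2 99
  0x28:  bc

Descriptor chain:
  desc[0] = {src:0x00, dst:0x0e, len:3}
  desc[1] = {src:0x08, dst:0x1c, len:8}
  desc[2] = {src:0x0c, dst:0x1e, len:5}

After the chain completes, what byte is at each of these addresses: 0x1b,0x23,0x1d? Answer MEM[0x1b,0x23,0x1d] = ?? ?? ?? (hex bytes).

MEM[0x1b,0x23,0x1d] = 41 40 33

[0] 0x00->0x0e len=3 : a0 40 f7
[1] 0x08->0x1c len=8 : 78 33 68 1e a3 91 a0 40
[2] 0x0c->0x1e len=5 : a3 91 a0 40 f7
query mem[0x1b]=0x41, mem[0x23]=0x40, mem[0x1d]=0x33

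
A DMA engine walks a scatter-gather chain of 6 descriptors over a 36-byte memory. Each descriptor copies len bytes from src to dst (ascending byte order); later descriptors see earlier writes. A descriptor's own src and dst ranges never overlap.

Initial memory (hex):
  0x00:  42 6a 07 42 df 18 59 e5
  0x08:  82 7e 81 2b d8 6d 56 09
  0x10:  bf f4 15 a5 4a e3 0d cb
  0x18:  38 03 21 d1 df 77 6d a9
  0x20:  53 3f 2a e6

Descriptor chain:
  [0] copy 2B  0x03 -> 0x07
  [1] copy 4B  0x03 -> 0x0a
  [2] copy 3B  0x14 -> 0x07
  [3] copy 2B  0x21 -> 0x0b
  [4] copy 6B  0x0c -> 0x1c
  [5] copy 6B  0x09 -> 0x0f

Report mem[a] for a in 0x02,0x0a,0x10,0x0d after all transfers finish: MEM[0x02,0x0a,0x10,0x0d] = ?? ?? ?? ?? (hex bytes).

[0] 0x03->0x07 len=2 : 42 df
[1] 0x03->0x0a len=4 : 42 df 18 59
[2] 0x14->0x07 len=3 : 4a e3 0d
[3] 0x21->0x0b len=2 : 3f 2a
[4] 0x0c->0x1c len=6 : 2a 59 56 09 bf f4
[5] 0x09->0x0f len=6 : 0d 42 3f 2a 59 56
query mem[0x02]=0x07, mem[0x0a]=0x42, mem[0x10]=0x42, mem[0x0d]=0x59

MEM[0x02,0x0a,0x10,0x0d] = 07 42 42 59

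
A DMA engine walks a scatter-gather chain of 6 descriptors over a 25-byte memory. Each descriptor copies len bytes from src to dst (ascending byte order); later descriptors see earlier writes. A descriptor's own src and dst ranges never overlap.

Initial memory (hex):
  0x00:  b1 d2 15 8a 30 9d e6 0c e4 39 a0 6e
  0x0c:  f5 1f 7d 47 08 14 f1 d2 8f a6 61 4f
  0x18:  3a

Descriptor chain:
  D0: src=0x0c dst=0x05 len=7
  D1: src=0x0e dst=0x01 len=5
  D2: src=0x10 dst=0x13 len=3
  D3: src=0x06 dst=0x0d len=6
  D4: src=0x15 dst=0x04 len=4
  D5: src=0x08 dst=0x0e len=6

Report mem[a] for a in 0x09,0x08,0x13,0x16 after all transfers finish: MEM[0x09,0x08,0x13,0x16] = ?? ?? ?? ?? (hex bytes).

D0: mem[0x05..0x0b] <- [f5 1f 7d 47 08 14 f1]
D1: mem[0x01..0x05] <- [7d 47 08 14 f1]
D2: mem[0x13..0x15] <- [08 14 f1]
D3: mem[0x0d..0x12] <- [1f 7d 47 08 14 f1]
D4: mem[0x04..0x07] <- [f1 61 4f 3a]
D5: mem[0x0e..0x13] <- [47 08 14 f1 f5 1f]
query mem[0x09]=0x08, mem[0x08]=0x47, mem[0x13]=0x1f, mem[0x16]=0x61

MEM[0x09,0x08,0x13,0x16] = 08 47 1f 61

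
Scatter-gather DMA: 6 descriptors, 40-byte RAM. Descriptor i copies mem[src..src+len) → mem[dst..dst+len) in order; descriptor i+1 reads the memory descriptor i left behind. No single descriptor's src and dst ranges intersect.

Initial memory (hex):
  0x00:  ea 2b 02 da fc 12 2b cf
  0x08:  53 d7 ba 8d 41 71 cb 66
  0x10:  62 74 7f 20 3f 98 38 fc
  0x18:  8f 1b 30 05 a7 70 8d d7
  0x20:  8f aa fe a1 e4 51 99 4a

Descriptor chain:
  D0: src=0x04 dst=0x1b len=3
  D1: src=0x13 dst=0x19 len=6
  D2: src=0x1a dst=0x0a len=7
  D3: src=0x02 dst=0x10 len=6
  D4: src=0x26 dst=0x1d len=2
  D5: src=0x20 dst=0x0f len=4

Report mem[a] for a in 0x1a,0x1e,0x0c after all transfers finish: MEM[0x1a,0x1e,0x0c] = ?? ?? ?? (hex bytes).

#0 dst[0x1b+3] := {0xfc,0x12,0x2b}
#1 dst[0x19+6] := {0x20,0x3f,0x98,0x38,0xfc,0x8f}
#2 dst[0x0a+7] := {0x3f,0x98,0x38,0xfc,0x8f,0xd7,0x8f}
#3 dst[0x10+6] := {0x02,0xda,0xfc,0x12,0x2b,0xcf}
#4 dst[0x1d+2] := {0x99,0x4a}
#5 dst[0x0f+4] := {0x8f,0xaa,0xfe,0xa1}
query mem[0x1a]=0x3f, mem[0x1e]=0x4a, mem[0x0c]=0x38

MEM[0x1a,0x1e,0x0c] = 3f 4a 38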